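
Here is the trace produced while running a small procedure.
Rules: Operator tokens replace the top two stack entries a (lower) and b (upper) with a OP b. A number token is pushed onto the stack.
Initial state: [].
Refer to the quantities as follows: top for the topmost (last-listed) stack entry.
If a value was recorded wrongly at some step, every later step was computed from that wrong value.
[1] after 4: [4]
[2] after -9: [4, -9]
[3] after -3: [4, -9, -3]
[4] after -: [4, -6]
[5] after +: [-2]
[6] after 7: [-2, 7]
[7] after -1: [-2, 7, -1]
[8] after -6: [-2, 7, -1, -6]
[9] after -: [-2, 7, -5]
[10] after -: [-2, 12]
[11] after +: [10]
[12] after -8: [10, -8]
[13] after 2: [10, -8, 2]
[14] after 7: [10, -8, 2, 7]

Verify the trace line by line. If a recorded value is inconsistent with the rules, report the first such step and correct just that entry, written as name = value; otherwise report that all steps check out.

step 9, top = 5

1. push 4: top = 4 (in agreement)
2. push -9: top = -9 (confirmed correct)
3. push -3: top = -3 (exactly as logged)
4. -9 - -3 = -6 (same as recorded)
5. 4 + -6 = -2 (in agreement)
6. push 7: top = 7 (matches)
7. push -1: top = -1 (matches)
8. push -6: top = -6 (matches)
9. -1 - -6 = 5 (the entry is off here)
First incorrect step: 9; the correct value is top = 5.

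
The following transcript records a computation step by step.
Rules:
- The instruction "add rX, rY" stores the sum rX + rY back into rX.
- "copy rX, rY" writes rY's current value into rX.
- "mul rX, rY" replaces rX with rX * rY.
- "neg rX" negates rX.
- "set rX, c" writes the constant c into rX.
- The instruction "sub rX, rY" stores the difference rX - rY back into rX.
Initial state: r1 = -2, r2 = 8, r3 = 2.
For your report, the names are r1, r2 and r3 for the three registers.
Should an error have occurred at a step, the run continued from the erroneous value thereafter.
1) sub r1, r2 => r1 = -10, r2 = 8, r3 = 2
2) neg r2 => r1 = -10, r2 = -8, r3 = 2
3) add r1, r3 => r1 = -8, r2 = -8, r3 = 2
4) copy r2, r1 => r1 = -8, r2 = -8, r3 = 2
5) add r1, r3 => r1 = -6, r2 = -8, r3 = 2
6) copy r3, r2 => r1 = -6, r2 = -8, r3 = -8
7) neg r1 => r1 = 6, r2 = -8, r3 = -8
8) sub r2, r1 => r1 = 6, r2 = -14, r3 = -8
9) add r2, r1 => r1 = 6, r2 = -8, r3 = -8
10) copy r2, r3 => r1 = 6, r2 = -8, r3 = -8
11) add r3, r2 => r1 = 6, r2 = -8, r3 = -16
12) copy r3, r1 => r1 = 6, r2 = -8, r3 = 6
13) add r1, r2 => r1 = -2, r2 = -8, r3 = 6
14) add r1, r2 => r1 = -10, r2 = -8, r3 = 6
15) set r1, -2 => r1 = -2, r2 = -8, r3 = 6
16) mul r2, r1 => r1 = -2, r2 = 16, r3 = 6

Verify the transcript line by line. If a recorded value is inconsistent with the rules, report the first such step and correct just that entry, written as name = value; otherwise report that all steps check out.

no error

Recomputing the run from the initial state:
step 1: r1 = -10, r2 = 8, r3 = 2
step 2: r1 = -10, r2 = -8, r3 = 2
step 3: r1 = -8, r2 = -8, r3 = 2
step 4: r1 = -8, r2 = -8, r3 = 2
step 5: r1 = -6, r2 = -8, r3 = 2
step 6: r1 = -6, r2 = -8, r3 = -8
step 7: r1 = 6, r2 = -8, r3 = -8
step 8: r1 = 6, r2 = -14, r3 = -8
step 9: r1 = 6, r2 = -8, r3 = -8
step 10: r1 = 6, r2 = -8, r3 = -8
step 11: r1 = 6, r2 = -8, r3 = -16
step 12: r1 = 6, r2 = -8, r3 = 6
step 13: r1 = -2, r2 = -8, r3 = 6
step 14: r1 = -10, r2 = -8, r3 = 6
step 15: r1 = -2, r2 = -8, r3 = 6
step 16: r1 = -2, r2 = 16, r3 = 6
This matches the transcript at every step.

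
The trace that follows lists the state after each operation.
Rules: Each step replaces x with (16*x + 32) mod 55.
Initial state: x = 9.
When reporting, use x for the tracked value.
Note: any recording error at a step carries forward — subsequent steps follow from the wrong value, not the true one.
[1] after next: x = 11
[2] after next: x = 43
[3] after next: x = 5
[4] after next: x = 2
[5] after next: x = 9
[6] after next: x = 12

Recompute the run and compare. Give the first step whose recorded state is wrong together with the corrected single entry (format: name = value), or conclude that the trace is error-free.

step 6, x = 11

Recomputing the run from the initial state:
step 1: x = 11
step 2: x = 43
step 3: x = 5
step 4: x = 2
step 5: x = 9
step 6: x = 11
The first disagreement with the trace is at step 6, where the value should be x = 11.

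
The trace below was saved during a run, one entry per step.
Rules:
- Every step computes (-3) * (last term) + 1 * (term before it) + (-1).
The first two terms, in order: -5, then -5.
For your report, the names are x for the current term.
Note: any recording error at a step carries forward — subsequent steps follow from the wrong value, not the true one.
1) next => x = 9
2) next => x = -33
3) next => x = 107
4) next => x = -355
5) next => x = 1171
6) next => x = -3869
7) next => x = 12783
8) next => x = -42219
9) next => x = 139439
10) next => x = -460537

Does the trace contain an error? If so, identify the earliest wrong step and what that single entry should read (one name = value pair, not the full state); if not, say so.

step 7, x = 12777

Recomputing the run from the initial state:
step 1: x = 9
step 2: x = -33
step 3: x = 107
step 4: x = -355
step 5: x = 1171
step 6: x = -3869
step 7: x = 12777
step 8: x = -42201
step 9: x = 139379
step 10: x = -460339
The first disagreement with the trace is at step 7, where the value should be x = 12777.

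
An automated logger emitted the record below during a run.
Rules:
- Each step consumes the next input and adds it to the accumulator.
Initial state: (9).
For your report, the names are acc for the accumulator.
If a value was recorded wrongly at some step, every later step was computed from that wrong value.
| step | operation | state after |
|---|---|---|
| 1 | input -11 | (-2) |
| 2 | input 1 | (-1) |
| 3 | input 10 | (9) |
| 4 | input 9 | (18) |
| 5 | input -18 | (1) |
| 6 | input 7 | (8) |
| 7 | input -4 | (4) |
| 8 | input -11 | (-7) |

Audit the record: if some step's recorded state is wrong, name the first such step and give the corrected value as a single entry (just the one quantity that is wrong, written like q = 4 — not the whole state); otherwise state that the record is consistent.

Recomputing the run from the initial state:
step 1: acc = -2
step 2: acc = -1
step 3: acc = 9
step 4: acc = 18
step 5: acc = 0
step 6: acc = 7
step 7: acc = 3
step 8: acc = -8
The first disagreement with the record is at step 5, where the value should be acc = 0.

step 5, acc = 0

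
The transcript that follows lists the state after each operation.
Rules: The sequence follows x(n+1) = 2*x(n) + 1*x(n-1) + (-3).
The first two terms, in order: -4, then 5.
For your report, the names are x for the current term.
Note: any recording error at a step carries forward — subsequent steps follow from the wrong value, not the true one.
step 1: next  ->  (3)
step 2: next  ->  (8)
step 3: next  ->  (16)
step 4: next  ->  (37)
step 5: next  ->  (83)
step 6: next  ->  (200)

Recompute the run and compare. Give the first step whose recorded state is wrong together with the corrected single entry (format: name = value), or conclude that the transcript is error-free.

step 5, x = 87

step 1: x = 2*(5) + (1)*(-4) + (-3) = 3 -> consistent with the transcript
step 2: x = 2*(3) + (1)*(5) + (-3) = 8 -> exactly as logged
step 3: x = 2*(8) + (1)*(3) + (-3) = 16 -> matches
step 4: x = 2*(16) + (1)*(8) + (-3) = 37 -> confirmed correct
step 5: x = 2*(37) + (1)*(16) + (-3) = 87 -> the transcript disagrees here
The audit stops at step 5: the recorded entry is wrong and should be x = 87.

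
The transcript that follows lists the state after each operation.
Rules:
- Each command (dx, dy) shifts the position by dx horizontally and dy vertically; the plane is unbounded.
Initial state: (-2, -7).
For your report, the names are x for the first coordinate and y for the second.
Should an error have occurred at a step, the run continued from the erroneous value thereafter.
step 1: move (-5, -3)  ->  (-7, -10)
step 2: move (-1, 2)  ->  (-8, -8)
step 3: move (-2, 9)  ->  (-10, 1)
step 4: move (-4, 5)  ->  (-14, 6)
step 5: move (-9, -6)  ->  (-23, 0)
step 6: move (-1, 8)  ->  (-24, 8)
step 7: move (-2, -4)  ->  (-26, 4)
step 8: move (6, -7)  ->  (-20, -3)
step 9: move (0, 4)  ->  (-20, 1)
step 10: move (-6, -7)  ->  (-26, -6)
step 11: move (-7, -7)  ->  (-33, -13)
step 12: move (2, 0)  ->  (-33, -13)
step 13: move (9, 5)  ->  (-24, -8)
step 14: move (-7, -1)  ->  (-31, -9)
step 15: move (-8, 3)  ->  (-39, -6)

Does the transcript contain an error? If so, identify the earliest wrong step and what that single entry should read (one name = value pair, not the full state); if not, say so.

step 12, x = -31

Recomputing the run from the initial state:
step 1: x = -7, y = -10
step 2: x = -8, y = -8
step 3: x = -10, y = 1
step 4: x = -14, y = 6
step 5: x = -23, y = 0
step 6: x = -24, y = 8
step 7: x = -26, y = 4
step 8: x = -20, y = -3
step 9: x = -20, y = 1
step 10: x = -26, y = -6
step 11: x = -33, y = -13
step 12: x = -31, y = -13
step 13: x = -22, y = -8
step 14: x = -29, y = -9
step 15: x = -37, y = -6
The first disagreement with the transcript is at step 12, where the value should be x = -31.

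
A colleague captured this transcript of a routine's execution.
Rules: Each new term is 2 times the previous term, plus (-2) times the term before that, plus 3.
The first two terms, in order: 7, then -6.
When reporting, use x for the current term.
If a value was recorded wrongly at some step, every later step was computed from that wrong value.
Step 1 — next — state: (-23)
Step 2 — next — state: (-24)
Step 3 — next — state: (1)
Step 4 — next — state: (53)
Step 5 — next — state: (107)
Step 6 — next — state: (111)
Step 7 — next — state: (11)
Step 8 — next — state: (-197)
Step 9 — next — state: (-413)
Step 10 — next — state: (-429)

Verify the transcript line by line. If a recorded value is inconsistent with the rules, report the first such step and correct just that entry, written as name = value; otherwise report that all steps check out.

step 2, x = -31

1. x = 2*(-6) + (-2)*(7) + (3) = -23 (matches)
2. x = 2*(-23) + (-2)*(-6) + (3) = -31 (the transcript disagrees here)
First deviation found at step 2; the corrected entry is x = -31.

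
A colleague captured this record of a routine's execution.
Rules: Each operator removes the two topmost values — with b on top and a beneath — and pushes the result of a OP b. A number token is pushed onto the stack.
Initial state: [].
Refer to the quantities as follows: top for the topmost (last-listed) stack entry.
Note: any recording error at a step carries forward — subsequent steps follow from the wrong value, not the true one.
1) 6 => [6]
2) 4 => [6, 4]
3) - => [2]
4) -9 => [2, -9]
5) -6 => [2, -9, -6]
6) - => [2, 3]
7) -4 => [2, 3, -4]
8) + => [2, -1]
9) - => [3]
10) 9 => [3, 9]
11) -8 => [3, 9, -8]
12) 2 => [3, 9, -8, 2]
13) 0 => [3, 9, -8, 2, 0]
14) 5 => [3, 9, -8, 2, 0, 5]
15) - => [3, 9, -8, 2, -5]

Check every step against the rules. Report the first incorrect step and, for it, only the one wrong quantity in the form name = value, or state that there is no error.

Recomputing the run from the initial state:
step 1: [6]
step 2: [6, 4]
step 3: [2]
step 4: [2, -9]
step 5: [2, -9, -6]
step 6: [2, -3]
step 7: [2, -3, -4]
step 8: [2, -7]
step 9: [9]
step 10: [9, 9]
step 11: [9, 9, -8]
step 12: [9, 9, -8, 2]
step 13: [9, 9, -8, 2, 0]
step 14: [9, 9, -8, 2, 0, 5]
step 15: [9, 9, -8, 2, -5]
The first disagreement with the record is at step 6, where the value should be top = -3.

step 6, top = -3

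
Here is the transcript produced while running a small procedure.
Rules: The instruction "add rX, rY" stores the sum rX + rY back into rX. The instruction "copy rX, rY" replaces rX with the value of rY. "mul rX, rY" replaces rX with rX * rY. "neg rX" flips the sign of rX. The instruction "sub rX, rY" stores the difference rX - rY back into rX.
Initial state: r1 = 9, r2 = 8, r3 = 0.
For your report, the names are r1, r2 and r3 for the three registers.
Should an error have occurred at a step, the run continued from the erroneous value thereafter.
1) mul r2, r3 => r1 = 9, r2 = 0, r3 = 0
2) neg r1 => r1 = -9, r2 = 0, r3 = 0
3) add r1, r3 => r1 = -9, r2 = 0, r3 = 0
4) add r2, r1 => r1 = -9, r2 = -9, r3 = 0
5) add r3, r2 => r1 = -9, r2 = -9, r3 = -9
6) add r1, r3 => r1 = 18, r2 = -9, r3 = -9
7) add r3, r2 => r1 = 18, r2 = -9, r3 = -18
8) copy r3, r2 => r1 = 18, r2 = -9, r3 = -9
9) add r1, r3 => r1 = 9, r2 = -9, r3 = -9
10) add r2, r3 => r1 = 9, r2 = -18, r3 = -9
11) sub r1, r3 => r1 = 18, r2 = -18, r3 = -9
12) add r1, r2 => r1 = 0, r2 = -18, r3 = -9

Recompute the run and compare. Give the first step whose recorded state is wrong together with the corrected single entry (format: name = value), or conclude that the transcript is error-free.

Step 1: r2 = 8 * 0 = 0 — exactly as logged.
Step 2: r1 = -(9) = -9 — exactly as logged.
Step 3: r1 = -9 + 0 = -9 — exactly as logged.
Step 4: r2 = 0 + -9 = -9 — no discrepancy.
Step 5: r3 = 0 + -9 = -9 — same as recorded.
Step 6: r1 = -9 + -9 = -18 — not what was recorded.
First incorrect step: 6; the correct value is r1 = -18.

step 6, r1 = -18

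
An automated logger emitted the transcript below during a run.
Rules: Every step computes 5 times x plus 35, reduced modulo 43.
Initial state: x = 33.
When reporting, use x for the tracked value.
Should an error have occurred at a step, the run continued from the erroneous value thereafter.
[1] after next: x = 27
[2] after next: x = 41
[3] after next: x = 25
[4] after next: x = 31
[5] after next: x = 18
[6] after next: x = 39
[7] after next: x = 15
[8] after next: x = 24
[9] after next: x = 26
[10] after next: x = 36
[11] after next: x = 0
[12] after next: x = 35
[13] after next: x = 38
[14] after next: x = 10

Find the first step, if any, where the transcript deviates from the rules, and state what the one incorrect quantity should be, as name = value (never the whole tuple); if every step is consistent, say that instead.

step 1, x = 28

Recomputing the run from the initial state:
step 1: x = 28
step 2: x = 3
step 3: x = 7
step 4: x = 27
step 5: x = 41
step 6: x = 25
step 7: x = 31
step 8: x = 18
step 9: x = 39
step 10: x = 15
step 11: x = 24
step 12: x = 26
step 13: x = 36
step 14: x = 0
The first disagreement with the transcript is at step 1, where the value should be x = 28.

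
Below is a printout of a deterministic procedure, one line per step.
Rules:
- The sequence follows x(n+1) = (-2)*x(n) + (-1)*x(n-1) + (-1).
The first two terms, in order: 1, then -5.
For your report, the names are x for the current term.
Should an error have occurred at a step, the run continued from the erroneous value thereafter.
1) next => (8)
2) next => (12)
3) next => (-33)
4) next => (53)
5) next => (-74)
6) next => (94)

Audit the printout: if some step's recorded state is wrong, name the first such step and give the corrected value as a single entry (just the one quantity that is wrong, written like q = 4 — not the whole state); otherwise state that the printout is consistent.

Step 1: x = -2*(-5) + (-1)*(1) + (-1) = 8 — agrees with the printout.
Step 2: x = -2*(8) + (-1)*(-5) + (-1) = -12 — the printout disagrees here.
Conclusion: step 2 carries the first error; the entry should be x = -12.

step 2, x = -12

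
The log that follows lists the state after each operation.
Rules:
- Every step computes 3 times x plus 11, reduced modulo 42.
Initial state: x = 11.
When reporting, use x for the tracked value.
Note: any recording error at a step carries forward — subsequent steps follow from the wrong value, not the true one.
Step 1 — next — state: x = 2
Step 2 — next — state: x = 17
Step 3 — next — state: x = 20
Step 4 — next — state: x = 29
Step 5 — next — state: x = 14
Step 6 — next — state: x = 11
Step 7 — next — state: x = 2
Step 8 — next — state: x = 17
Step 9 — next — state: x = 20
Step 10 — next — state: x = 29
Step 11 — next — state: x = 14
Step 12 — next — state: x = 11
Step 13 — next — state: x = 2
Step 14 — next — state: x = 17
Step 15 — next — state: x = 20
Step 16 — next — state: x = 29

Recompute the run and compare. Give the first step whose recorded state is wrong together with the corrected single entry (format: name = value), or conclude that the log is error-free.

Recomputing the run from the initial state:
step 1: x = 2
step 2: x = 17
step 3: x = 20
step 4: x = 29
step 5: x = 14
step 6: x = 11
step 7: x = 2
step 8: x = 17
step 9: x = 20
step 10: x = 29
step 11: x = 14
step 12: x = 11
step 13: x = 2
step 14: x = 17
step 15: x = 20
step 16: x = 29
This matches the log at every step.

no error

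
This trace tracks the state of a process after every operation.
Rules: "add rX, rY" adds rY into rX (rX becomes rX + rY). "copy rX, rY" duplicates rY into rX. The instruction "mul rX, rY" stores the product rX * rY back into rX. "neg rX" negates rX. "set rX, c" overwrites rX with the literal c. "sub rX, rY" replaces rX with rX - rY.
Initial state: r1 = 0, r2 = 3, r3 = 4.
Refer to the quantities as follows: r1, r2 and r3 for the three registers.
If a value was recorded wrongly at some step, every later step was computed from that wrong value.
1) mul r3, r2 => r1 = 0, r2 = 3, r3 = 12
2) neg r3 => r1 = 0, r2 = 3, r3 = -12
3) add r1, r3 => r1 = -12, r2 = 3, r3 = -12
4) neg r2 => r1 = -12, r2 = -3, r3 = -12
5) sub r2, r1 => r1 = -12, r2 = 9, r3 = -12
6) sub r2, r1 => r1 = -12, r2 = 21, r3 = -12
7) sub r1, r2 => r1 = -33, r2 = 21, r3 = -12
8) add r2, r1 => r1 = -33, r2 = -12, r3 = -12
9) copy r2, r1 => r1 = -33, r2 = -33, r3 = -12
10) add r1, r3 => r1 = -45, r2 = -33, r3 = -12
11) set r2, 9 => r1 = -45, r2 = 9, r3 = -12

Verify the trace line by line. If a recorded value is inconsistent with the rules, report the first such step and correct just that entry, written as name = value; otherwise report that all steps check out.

no error

Step 1: r3 = 4 * 3 = 12 — exactly as logged.
Step 2: r3 = -(12) = -12 — same as recorded.
Step 3: r1 = 0 + -12 = -12 — same as recorded.
Step 4: r2 = -(3) = -3 — verified.
Step 5: r2 = -3 - -12 = 9 — checks out.
Step 6: r2 = 9 - -12 = 21 — in agreement.
Step 7: r1 = -12 - 21 = -33 — checks out.
Step 8: r2 = 21 + -33 = -12 — checks out.
Step 9: r2 = -33 — exactly as logged.
Step 10: r1 = -33 + -12 = -45 — verified.
Step 11: r2 = 9 — consistent with the trace.
Nothing is out of place; the run is error-free.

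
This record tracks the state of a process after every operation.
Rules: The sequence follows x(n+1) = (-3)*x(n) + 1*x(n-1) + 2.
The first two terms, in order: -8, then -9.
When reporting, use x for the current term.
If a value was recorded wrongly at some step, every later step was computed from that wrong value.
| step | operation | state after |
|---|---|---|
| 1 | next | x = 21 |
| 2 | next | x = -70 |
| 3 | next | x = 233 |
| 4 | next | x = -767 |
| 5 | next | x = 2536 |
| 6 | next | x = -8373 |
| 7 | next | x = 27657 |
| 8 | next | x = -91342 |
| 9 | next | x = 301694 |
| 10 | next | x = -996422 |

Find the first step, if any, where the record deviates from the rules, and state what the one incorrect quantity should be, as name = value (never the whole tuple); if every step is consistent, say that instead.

step 9, x = 301685

Recomputing the run from the initial state:
step 1: x = 21
step 2: x = -70
step 3: x = 233
step 4: x = -767
step 5: x = 2536
step 6: x = -8373
step 7: x = 27657
step 8: x = -91342
step 9: x = 301685
step 10: x = -996395
The first disagreement with the record is at step 9, where the value should be x = 301685.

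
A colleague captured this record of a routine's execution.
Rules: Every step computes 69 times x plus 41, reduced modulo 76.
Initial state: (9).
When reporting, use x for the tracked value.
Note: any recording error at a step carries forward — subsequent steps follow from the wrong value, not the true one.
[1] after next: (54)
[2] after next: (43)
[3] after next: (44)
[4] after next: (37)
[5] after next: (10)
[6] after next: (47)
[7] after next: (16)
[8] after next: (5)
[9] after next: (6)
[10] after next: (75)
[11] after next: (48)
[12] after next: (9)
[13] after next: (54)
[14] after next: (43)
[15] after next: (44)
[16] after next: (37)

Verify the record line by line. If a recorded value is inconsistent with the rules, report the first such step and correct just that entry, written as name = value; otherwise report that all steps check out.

no error

Recomputing the run from the initial state:
step 1: x = 54
step 2: x = 43
step 3: x = 44
step 4: x = 37
step 5: x = 10
step 6: x = 47
step 7: x = 16
step 8: x = 5
step 9: x = 6
step 10: x = 75
step 11: x = 48
step 12: x = 9
step 13: x = 54
step 14: x = 43
step 15: x = 44
step 16: x = 37
This matches the record at every step.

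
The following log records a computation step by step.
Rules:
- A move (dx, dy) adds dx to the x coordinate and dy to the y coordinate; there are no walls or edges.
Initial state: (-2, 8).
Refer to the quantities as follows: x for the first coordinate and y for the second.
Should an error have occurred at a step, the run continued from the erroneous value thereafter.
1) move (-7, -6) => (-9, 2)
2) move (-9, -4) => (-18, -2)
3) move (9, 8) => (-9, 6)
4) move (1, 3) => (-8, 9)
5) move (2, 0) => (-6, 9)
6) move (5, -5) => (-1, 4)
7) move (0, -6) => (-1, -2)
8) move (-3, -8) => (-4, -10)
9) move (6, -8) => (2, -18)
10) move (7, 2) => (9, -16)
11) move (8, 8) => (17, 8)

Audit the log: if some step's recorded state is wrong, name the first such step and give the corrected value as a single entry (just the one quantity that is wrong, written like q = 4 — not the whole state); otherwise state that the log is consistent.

step 11, y = -8

Step 1: x = -2 + (-7) = -9, y = 8 + (-6) = 2 — matches.
Step 2: x = -9 + (-9) = -18, y = 2 + (-4) = -2 — no discrepancy.
Step 3: x = -18 + (9) = -9, y = -2 + (8) = 6 — in agreement.
Step 4: x = -9 + (1) = -8, y = 6 + (3) = 9 — checks out.
Step 5: x = -8 + (2) = -6, y = 9 + (0) = 9 — same as recorded.
Step 6: x = -6 + (5) = -1, y = 9 + (-5) = 4 — in agreement.
Step 7: x = -1 + (0) = -1, y = 4 + (-6) = -2 — confirmed correct.
Step 8: x = -1 + (-3) = -4, y = -2 + (-8) = -10 — agrees with the log.
Step 9: x = -4 + (6) = 2, y = -10 + (-8) = -18 — in agreement.
Step 10: x = 2 + (7) = 9, y = -18 + (2) = -16 — in agreement.
Step 11: x = 9 + (8) = 17, y = -16 + (8) = -8 — a discrepancy with the log.
That makes step 11 the first incorrect line — y = -8 is what it should show.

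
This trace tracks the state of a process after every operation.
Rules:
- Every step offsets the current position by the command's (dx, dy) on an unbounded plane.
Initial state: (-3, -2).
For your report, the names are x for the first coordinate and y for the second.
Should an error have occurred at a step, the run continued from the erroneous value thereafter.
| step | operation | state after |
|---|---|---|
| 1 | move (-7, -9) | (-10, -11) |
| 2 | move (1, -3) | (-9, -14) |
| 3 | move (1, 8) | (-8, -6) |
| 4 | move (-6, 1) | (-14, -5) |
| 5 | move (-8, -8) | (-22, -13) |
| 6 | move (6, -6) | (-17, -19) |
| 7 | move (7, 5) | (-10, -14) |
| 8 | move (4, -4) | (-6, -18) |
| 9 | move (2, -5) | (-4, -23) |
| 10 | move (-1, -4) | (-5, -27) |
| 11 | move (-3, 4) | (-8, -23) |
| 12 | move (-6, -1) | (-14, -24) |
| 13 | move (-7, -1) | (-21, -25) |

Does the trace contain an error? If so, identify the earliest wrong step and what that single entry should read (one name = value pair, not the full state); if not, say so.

step 6, x = -16

1. x = -3 + (-7) = -10, y = -2 + (-9) = -11 (consistent with the trace)
2. x = -10 + (1) = -9, y = -11 + (-3) = -14 (same as recorded)
3. x = -9 + (1) = -8, y = -14 + (8) = -6 (verified)
4. x = -8 + (-6) = -14, y = -6 + (1) = -5 (matches)
5. x = -14 + (-8) = -22, y = -5 + (-8) = -13 (matches)
6. x = -22 + (6) = -16, y = -13 + (-6) = -19 (first mismatch against the trace)
So the first discrepancy is step 6, where the right value is x = -16.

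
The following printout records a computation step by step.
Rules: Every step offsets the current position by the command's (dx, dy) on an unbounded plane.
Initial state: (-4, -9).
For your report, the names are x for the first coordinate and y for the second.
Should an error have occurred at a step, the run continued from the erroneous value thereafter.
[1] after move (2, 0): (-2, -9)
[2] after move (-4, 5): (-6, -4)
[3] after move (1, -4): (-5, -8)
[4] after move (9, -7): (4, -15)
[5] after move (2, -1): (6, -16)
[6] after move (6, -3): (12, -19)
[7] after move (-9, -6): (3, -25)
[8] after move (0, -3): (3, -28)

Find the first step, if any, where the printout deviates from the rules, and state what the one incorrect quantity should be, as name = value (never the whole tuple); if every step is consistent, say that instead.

no error

Recomputing the run from the initial state:
step 1: x = -2, y = -9
step 2: x = -6, y = -4
step 3: x = -5, y = -8
step 4: x = 4, y = -15
step 5: x = 6, y = -16
step 6: x = 12, y = -19
step 7: x = 3, y = -25
step 8: x = 3, y = -28
This matches the printout at every step.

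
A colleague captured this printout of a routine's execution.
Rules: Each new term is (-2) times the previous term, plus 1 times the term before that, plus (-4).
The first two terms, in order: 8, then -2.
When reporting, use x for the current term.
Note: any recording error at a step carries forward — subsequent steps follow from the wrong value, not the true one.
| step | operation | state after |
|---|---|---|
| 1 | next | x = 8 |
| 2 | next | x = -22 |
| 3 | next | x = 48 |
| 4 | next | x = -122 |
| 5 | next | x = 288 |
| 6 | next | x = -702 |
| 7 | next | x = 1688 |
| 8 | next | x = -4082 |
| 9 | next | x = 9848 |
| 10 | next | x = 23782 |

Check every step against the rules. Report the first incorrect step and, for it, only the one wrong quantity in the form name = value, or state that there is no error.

step 10, x = -23782

1. x = -2*(-2) + (1)*(8) + (-4) = 8 (confirmed correct)
2. x = -2*(8) + (1)*(-2) + (-4) = -22 (exactly as logged)
3. x = -2*(-22) + (1)*(8) + (-4) = 48 (agrees with the printout)
4. x = -2*(48) + (1)*(-22) + (-4) = -122 (matches)
5. x = -2*(-122) + (1)*(48) + (-4) = 288 (no discrepancy)
6. x = -2*(288) + (1)*(-122) + (-4) = -702 (agrees with the printout)
7. x = -2*(-702) + (1)*(288) + (-4) = 1688 (no discrepancy)
8. x = -2*(1688) + (1)*(-702) + (-4) = -4082 (consistent with the printout)
9. x = -2*(-4082) + (1)*(1688) + (-4) = 9848 (verified)
10. x = -2*(9848) + (1)*(-4082) + (-4) = -23782 (the printout has a different value)
That makes step 10 the first incorrect line — x = -23782 is what it should show.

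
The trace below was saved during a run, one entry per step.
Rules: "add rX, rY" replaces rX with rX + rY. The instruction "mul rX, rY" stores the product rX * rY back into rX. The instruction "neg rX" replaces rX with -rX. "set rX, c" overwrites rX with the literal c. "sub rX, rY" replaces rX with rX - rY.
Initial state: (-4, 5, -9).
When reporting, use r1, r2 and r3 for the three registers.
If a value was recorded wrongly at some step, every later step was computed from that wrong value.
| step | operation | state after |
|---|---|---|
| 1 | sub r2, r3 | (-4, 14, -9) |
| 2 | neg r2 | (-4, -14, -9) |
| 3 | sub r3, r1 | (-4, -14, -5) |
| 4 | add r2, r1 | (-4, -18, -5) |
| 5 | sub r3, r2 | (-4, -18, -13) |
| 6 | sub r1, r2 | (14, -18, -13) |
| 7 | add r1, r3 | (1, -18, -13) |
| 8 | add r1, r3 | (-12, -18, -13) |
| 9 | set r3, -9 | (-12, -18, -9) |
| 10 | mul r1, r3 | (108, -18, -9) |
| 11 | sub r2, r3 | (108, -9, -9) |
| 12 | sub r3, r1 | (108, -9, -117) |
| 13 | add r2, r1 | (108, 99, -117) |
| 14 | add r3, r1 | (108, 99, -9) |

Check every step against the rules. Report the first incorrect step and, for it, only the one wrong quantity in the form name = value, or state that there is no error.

step 5, r3 = 13

1. r2 = 5 - -9 = 14 (same as recorded)
2. r2 = -(14) = -14 (same as recorded)
3. r3 = -9 - -4 = -5 (in agreement)
4. r2 = -14 + -4 = -18 (same as recorded)
5. r3 = -5 - -18 = 13 (first mismatch against the trace)
Step 5 is the first one off; corrected, r3 = 13.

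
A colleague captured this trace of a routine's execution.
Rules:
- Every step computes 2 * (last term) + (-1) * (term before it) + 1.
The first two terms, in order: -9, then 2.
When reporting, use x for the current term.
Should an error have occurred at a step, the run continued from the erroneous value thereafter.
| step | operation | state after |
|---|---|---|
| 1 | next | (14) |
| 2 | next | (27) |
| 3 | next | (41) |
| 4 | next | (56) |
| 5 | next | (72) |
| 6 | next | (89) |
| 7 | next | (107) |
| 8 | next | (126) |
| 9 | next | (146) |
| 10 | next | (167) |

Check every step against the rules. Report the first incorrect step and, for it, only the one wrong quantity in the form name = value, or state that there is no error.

Step 1: x = 2*(2) + (-1)*(-9) + (1) = 14 — same as recorded.
Step 2: x = 2*(14) + (-1)*(2) + (1) = 27 — exactly as logged.
Step 3: x = 2*(27) + (-1)*(14) + (1) = 41 — exactly as logged.
Step 4: x = 2*(41) + (-1)*(27) + (1) = 56 — agrees with the trace.
Step 5: x = 2*(56) + (-1)*(41) + (1) = 72 — verified.
Step 6: x = 2*(72) + (-1)*(56) + (1) = 89 — no discrepancy.
Step 7: x = 2*(89) + (-1)*(72) + (1) = 107 — in agreement.
Step 8: x = 2*(107) + (-1)*(89) + (1) = 126 — in agreement.
Step 9: x = 2*(126) + (-1)*(107) + (1) = 146 — matches.
Step 10: x = 2*(146) + (-1)*(126) + (1) = 167 — in agreement.
The whole run recomputes cleanly — no discrepancies.

no error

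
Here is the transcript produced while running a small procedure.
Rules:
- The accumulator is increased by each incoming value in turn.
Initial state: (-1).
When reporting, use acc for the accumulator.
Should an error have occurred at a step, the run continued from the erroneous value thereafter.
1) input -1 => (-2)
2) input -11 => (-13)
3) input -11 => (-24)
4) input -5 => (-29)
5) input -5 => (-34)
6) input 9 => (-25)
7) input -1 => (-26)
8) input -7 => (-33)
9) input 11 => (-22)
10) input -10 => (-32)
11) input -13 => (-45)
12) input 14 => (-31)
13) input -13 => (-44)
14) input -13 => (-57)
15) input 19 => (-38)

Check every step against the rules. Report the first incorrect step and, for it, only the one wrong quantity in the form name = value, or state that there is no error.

no error

Recomputing the run from the initial state:
step 1: acc = -2
step 2: acc = -13
step 3: acc = -24
step 4: acc = -29
step 5: acc = -34
step 6: acc = -25
step 7: acc = -26
step 8: acc = -33
step 9: acc = -22
step 10: acc = -32
step 11: acc = -45
step 12: acc = -31
step 13: acc = -44
step 14: acc = -57
step 15: acc = -38
This matches the transcript at every step.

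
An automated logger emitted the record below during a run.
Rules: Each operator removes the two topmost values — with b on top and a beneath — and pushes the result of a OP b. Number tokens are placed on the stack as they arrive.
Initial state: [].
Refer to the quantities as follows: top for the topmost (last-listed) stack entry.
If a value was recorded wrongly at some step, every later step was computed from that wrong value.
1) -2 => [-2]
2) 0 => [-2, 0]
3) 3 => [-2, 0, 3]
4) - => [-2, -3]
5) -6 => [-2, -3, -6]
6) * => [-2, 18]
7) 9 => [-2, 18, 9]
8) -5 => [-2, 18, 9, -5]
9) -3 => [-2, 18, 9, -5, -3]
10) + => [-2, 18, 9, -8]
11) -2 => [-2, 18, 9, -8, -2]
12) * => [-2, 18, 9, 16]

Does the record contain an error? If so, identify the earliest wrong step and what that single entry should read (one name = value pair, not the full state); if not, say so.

no error

Recomputing the run from the initial state:
step 1: [-2]
step 2: [-2, 0]
step 3: [-2, 0, 3]
step 4: [-2, -3]
step 5: [-2, -3, -6]
step 6: [-2, 18]
step 7: [-2, 18, 9]
step 8: [-2, 18, 9, -5]
step 9: [-2, 18, 9, -5, -3]
step 10: [-2, 18, 9, -8]
step 11: [-2, 18, 9, -8, -2]
step 12: [-2, 18, 9, 16]
This matches the record at every step.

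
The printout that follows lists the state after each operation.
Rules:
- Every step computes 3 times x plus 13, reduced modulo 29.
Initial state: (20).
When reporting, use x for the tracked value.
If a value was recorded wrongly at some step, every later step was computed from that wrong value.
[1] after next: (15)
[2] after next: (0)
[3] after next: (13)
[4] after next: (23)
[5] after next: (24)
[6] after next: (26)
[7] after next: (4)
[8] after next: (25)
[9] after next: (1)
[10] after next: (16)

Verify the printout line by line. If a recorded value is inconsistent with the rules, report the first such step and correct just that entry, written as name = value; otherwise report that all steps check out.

step 6, x = 27

1. x = (3*20 + 13) mod 29 = 15 (checks out)
2. x = (3*15 + 13) mod 29 = 0 (verified)
3. x = (3*0 + 13) mod 29 = 13 (same as recorded)
4. x = (3*13 + 13) mod 29 = 23 (agrees with the printout)
5. x = (3*23 + 13) mod 29 = 24 (consistent with the printout)
6. x = (3*24 + 13) mod 29 = 27 (not what was recorded)
The earliest wrong entry is at step 6: it should read x = 27.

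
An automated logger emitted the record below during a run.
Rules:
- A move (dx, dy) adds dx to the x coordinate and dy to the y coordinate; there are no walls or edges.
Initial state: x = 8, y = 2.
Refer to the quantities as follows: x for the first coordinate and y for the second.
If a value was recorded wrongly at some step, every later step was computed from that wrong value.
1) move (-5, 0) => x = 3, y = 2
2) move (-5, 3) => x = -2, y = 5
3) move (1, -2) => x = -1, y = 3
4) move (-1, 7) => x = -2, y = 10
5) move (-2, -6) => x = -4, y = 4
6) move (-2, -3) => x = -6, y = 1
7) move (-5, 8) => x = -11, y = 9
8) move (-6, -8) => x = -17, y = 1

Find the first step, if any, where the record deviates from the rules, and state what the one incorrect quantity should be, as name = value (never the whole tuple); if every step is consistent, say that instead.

no error

Step 1: x = 8 + (-5) = 3, y = 2 + (0) = 2 — no discrepancy.
Step 2: x = 3 + (-5) = -2, y = 2 + (3) = 5 — no discrepancy.
Step 3: x = -2 + (1) = -1, y = 5 + (-2) = 3 — agrees with the record.
Step 4: x = -1 + (-1) = -2, y = 3 + (7) = 10 — matches.
Step 5: x = -2 + (-2) = -4, y = 10 + (-6) = 4 — verified.
Step 6: x = -4 + (-2) = -6, y = 4 + (-3) = 1 — matches.
Step 7: x = -6 + (-5) = -11, y = 1 + (8) = 9 — no discrepancy.
Step 8: x = -11 + (-6) = -17, y = 9 + (-8) = 1 — confirmed correct.
Each recorded entry agrees with the recomputation.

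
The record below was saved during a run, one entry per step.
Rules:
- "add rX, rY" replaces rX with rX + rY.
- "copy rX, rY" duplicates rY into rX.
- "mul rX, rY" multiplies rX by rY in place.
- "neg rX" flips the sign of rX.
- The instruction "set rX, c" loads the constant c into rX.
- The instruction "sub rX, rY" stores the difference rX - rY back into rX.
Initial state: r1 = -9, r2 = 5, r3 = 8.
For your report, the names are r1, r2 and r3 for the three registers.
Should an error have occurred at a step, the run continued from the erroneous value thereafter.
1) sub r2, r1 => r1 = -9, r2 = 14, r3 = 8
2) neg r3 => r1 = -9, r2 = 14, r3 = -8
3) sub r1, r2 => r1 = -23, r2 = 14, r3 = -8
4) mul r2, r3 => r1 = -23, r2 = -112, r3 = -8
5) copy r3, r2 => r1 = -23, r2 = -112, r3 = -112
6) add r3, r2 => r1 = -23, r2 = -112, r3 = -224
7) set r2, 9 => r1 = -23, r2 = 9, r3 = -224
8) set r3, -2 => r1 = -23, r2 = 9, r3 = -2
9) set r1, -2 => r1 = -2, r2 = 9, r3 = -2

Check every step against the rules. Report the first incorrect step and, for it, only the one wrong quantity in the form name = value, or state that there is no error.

no error

1. r2 = 5 - -9 = 14 (same as recorded)
2. r3 = -(8) = -8 (in agreement)
3. r1 = -9 - 14 = -23 (verified)
4. r2 = 14 * -8 = -112 (confirmed correct)
5. r3 = -112 (confirmed correct)
6. r3 = -112 + -112 = -224 (verified)
7. r2 = 9 (in agreement)
8. r3 = -2 (verified)
9. r1 = -2 (matches)
Nothing is out of place; the run is error-free.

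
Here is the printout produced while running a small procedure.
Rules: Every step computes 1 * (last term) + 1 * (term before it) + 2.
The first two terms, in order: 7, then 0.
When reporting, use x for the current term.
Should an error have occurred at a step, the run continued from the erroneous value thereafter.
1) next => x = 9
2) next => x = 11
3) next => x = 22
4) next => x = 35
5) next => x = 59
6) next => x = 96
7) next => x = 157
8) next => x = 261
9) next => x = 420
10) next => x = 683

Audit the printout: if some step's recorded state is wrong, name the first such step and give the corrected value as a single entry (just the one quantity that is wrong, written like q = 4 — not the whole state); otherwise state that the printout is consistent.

step 8, x = 255

Recomputing the run from the initial state:
step 1: x = 9
step 2: x = 11
step 3: x = 22
step 4: x = 35
step 5: x = 59
step 6: x = 96
step 7: x = 157
step 8: x = 255
step 9: x = 414
step 10: x = 671
The first disagreement with the printout is at step 8, where the value should be x = 255.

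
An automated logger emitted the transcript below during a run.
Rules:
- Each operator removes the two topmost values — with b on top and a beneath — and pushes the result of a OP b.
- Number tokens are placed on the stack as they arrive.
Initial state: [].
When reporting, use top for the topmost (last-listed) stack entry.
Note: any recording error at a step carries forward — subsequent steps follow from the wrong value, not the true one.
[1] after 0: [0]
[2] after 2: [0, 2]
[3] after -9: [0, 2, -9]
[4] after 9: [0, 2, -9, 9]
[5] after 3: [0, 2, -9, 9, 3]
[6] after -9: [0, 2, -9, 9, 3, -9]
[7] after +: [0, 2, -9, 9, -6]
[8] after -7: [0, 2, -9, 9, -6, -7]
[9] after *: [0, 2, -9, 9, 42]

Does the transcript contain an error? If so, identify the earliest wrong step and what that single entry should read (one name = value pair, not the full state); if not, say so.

no error

1. push 0: top = 0 (in agreement)
2. push 2: top = 2 (no discrepancy)
3. push -9: top = -9 (verified)
4. push 9: top = 9 (checks out)
5. push 3: top = 3 (confirmed correct)
6. push -9: top = -9 (consistent with the transcript)
7. 3 + -9 = -6 (no discrepancy)
8. push -7: top = -7 (no discrepancy)
9. -6 * -7 = 42 (verified)
Every step is consistent.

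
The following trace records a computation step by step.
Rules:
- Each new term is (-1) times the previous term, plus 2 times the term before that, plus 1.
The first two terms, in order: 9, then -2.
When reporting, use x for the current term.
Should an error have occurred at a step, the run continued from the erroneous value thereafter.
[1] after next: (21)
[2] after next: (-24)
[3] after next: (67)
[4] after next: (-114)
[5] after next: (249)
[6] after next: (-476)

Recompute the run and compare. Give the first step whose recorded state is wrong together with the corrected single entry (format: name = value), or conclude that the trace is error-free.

no error

Recomputing the run from the initial state:
step 1: x = 21
step 2: x = -24
step 3: x = 67
step 4: x = -114
step 5: x = 249
step 6: x = -476
This matches the trace at every step.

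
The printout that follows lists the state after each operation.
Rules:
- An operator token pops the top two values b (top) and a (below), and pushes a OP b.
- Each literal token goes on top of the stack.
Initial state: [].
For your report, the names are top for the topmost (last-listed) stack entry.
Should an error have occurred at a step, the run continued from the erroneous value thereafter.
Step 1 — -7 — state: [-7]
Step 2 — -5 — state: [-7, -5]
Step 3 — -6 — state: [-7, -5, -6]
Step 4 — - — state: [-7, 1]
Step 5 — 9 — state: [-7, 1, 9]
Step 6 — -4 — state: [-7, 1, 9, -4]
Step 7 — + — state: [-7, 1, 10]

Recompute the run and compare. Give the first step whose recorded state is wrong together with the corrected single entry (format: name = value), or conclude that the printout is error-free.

Step 1: push -7: top = -7 — exactly as logged.
Step 2: push -5: top = -5 — exactly as logged.
Step 3: push -6: top = -6 — verified.
Step 4: -5 - -6 = 1 — in agreement.
Step 5: push 9: top = 9 — confirmed correct.
Step 6: push -4: top = -4 — consistent with the printout.
Step 7: 9 + -4 = 5 — not what was recorded.
First incorrect step: 7; the correct value is top = 5.

step 7, top = 5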